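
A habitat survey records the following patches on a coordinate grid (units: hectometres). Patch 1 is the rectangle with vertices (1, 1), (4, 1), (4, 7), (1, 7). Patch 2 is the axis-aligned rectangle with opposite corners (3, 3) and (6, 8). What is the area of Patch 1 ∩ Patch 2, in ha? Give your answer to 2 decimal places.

4.00

|Patch 1∩Patch 2|: x∈[3,4], y∈[3,7] → 1·4 = 4.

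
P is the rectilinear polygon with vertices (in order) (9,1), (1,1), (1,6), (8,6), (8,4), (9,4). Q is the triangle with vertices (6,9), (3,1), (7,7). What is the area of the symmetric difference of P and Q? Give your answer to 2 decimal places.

37.71

|P| = 38, |Q| = 7, |P∩Q| = 3.6458.
|P △ Q| = |P| + |Q| − 2·|P∩Q| = 38 + 7 − 7.2917 = 37.71.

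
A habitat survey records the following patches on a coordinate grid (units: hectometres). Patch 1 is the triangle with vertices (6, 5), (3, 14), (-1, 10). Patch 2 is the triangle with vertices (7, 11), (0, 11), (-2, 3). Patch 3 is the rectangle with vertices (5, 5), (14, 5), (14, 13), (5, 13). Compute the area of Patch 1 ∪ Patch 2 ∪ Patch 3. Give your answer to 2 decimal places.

108.41

By inclusion–exclusion:
Individual areas: |Patch 1| = 24, |Patch 2| = 28, |Patch 3| = 72.
|Patch 1∩Patch 2| = 12.6659.
|Patch 1∩Patch 3| = 1.1429.
|Patch 2∩Patch 3| = 1.7778.
|Patch 1∩Patch 2∩Patch 3| = 0.
|Patch 1 ∪ Patch 2 ∪ Patch 3| = 124 − 15.5865 + 0 = 108.41.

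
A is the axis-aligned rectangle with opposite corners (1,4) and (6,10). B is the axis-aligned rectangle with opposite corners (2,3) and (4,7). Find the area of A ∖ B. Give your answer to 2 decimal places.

|A∩B|: x∈[2,4], y∈[4,7] → 2·3 = 6.
|A| = 30.
|A ∖ B| = |A| − |A∩B| = 30 − 6 = 24.00.

24.00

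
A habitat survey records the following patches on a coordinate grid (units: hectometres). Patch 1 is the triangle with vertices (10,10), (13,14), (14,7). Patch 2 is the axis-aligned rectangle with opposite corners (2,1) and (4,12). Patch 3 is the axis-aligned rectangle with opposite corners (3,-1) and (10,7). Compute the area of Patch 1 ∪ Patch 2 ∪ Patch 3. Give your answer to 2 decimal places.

84.50

By inclusion–exclusion:
Individual areas: |Patch 1| = 12.5, |Patch 2| = 22, |Patch 3| = 56.
|Patch 1∩Patch 2| = 0.
|Patch 1∩Patch 3| = 0.
|Patch 2∩Patch 3|: x∈[3,4], y∈[1,7] → 1·6 = 6.
|Patch 1∩Patch 2∩Patch 3| = 0.
|Patch 1 ∪ Patch 2 ∪ Patch 3| = 90.5 − 6 + 0 = 84.50.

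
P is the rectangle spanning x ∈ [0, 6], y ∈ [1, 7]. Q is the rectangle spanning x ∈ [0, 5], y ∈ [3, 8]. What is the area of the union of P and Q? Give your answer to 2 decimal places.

41.00

By inclusion–exclusion:
Individual areas: |P| = 36, |Q| = 25.
|P∩Q|: x∈[0,5], y∈[3,7] → 5·4 = 20.
|P ∪ Q| = 61 − 20 = 41.00.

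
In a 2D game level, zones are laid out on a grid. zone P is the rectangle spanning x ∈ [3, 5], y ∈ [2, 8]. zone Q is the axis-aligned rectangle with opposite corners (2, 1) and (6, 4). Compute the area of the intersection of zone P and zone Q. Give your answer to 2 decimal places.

4.00

|zone P∩zone Q|: x∈[3,5], y∈[2,4] → 2·2 = 4.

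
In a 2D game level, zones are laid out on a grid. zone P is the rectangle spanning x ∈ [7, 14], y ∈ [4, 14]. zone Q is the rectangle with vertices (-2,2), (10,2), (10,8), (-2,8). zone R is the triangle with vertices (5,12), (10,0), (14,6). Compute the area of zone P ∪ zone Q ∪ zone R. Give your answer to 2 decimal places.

By inclusion–exclusion:
Individual areas: |zone P| = 70, |zone Q| = 72, |zone R| = 39.
|zone P∩zone Q|: x∈[7,10], y∈[4,8] → 3·4 = 12.
|zone P∩zone R| = 26.8667.
|zone Q∩zone R| = 12.5.
|zone P∩zone Q∩zone R| = 9.8667.
|zone P ∪ zone Q ∪ zone R| = 181 − 51.3667 + 9.8667 = 139.50.

139.50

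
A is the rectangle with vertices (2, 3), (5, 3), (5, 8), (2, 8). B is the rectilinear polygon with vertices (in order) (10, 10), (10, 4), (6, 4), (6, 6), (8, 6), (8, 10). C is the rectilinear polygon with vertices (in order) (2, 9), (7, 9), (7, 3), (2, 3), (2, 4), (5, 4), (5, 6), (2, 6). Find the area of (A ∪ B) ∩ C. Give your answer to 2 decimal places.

|A ∪ B| = 31.
|(A ∪ B) ∩ C| = 11.00.

11.00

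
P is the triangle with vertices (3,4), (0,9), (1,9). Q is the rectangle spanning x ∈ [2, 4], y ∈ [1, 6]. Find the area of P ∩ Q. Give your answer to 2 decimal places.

The intersection is the polygon with vertices (2,5.667), (2,6), (2.2,6), (3,4).
By the shoelace formula its area is 0.37.

0.37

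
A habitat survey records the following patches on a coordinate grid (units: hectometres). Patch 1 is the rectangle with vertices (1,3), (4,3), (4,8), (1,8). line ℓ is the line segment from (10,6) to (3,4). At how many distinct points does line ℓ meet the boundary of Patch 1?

The segment meets the boundary at (4,4.286).

1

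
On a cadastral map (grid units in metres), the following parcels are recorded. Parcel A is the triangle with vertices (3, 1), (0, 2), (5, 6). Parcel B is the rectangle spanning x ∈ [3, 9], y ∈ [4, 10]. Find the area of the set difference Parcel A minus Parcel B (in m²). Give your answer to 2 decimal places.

|Parcel A| = 8.5, |Parcel A∩Parcel B| = 1.6.
|Parcel A ∖ Parcel B| = |Parcel A| − |Parcel A∩Parcel B| = 8.5 − 1.6 = 6.90.

6.90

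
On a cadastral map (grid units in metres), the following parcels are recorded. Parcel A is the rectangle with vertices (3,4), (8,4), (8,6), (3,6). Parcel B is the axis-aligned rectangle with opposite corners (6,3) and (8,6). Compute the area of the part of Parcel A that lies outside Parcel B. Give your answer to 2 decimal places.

|Parcel A∩Parcel B|: x∈[6,8], y∈[4,6] → 2·2 = 4.
|Parcel A| = 10.
|Parcel A ∖ Parcel B| = |Parcel A| − |Parcel A∩Parcel B| = 10 − 4 = 6.00.

6.00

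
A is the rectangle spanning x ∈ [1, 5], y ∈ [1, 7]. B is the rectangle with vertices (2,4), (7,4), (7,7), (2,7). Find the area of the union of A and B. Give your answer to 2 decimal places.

By inclusion–exclusion:
Individual areas: |A| = 24, |B| = 15.
|A∩B|: x∈[2,5], y∈[4,7] → 3·3 = 9.
|A ∪ B| = 39 − 9 = 30.00.

30.00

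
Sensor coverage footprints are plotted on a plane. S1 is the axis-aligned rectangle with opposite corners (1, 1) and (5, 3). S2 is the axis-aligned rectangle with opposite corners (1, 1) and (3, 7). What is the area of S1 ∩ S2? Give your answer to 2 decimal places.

4.00

|S1∩S2|: x∈[1,3], y∈[1,3] → 2·2 = 4.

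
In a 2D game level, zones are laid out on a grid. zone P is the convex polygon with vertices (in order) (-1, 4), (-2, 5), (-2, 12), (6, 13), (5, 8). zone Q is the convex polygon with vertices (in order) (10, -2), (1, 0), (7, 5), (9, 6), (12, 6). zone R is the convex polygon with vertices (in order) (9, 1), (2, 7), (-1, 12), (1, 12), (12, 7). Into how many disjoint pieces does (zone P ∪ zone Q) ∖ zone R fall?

(zone P ∪ zone Q) ∖ zone R splits into 2 disjoint pieces (area 30.0281, area 33.919).

2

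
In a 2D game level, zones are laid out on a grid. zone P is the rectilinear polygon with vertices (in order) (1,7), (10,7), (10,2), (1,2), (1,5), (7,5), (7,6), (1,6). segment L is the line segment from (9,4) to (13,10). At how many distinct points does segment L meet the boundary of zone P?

1

The segment meets the boundary at (10,5.5).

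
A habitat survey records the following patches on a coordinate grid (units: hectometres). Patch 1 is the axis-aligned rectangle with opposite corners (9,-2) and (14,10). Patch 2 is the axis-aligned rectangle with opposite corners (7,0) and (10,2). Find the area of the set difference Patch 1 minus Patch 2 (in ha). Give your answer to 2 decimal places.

|Patch 1∩Patch 2|: x∈[9,10], y∈[0,2] → 1·2 = 2.
|Patch 1| = 60.
|Patch 1 ∖ Patch 2| = |Patch 1| − |Patch 1∩Patch 2| = 60 − 2 = 58.00.

58.00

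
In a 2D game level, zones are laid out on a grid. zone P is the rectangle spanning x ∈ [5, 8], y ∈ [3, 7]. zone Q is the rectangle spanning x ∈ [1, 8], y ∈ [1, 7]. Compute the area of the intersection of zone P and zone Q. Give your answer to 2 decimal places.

12.00

|zone P∩zone Q|: x∈[5,8], y∈[3,7] → 3·4 = 12.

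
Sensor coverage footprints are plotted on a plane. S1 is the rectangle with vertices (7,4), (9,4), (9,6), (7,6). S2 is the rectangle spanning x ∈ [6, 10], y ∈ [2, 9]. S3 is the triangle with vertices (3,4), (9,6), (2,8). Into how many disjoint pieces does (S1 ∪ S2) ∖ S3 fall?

(S1 ∪ S2) ∖ S3 is a single connected region.

1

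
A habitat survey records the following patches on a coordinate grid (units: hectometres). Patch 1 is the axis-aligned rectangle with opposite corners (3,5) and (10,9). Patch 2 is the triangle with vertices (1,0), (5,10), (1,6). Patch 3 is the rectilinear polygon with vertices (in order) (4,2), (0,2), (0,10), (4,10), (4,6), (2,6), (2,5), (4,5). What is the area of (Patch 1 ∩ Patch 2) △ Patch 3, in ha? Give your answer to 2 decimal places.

28.60

|Patch 1 ∩ Patch 2| = 2.7.
|(Patch 1 ∩ Patch 2) ∩ Patch 3| = 2.05.
|(Patch 1 ∩ Patch 2) △ Patch 3| = 2.7 + 30 − 4.1 = 28.60.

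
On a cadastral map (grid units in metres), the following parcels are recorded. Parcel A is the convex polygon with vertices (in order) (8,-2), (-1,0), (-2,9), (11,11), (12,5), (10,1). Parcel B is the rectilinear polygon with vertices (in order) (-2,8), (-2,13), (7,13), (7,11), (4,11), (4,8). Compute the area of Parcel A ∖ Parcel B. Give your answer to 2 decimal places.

|Parcel A| = 137.5, |Parcel A∩Parcel B| = 8.7137.
|Parcel A ∖ Parcel B| = |Parcel A| − |Parcel A∩Parcel B| = 137.5 − 8.7137 = 128.79.

128.79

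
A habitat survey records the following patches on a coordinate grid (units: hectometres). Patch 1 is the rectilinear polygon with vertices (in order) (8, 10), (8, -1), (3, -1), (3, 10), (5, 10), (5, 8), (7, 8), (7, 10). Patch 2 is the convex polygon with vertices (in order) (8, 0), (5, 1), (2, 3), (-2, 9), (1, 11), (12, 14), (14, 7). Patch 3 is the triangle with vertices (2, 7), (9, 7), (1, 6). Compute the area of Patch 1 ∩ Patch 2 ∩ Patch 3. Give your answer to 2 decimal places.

2.19

The intersection is the polygon with vertices (3,7), (8,7), (8,6.875), (3,6.25).
By the shoelace formula its area is 2.19.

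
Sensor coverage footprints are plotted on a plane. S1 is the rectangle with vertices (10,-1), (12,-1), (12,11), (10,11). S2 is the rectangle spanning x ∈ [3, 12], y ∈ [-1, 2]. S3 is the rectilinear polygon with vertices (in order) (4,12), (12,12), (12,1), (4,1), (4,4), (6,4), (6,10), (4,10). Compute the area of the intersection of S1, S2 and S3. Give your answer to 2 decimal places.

The intersection is the polygon with vertices (10,2), (12,2), (12,1), (10,1).
By the shoelace formula its area is 2.00.

2.00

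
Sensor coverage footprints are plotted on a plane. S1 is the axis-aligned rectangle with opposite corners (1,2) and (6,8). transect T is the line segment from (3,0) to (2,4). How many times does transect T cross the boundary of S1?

1

The segment meets the boundary at (2.5,2).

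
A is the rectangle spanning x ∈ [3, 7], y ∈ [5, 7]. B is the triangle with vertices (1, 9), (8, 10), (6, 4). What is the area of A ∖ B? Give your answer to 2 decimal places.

2.67

|A| = 8, |A∩B| = 5.3333.
|A ∖ B| = |A| − |A∩B| = 8 − 5.3333 = 2.67.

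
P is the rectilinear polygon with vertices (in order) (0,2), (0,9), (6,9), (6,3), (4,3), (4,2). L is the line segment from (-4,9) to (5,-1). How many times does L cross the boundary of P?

2

The segment meets the boundary at (2.3,2), (0,4.556).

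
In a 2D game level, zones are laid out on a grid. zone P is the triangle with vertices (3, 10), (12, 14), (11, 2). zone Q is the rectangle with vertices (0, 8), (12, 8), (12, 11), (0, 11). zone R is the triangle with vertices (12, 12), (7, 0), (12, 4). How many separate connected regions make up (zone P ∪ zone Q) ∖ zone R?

(zone P ∪ zone Q) ∖ zone R splits into 2 disjoint pieces (area 52.6225, area 0.4643).

2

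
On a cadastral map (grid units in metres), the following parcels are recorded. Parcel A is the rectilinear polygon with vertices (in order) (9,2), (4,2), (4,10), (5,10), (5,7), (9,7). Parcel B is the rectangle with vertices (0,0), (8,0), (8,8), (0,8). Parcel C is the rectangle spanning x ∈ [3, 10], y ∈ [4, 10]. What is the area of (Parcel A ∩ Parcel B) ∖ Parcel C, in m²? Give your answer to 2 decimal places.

8.00

|Parcel A ∩ Parcel B| = 21.
|(Parcel A ∩ Parcel B) ∩ Parcel C| = 13.
|(Parcel A ∩ Parcel B) ∖ Parcel C| = 21 − 13 = 8.00.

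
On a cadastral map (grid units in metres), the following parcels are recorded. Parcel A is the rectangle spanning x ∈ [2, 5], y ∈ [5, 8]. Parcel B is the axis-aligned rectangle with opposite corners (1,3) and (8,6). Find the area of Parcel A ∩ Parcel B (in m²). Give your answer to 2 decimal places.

3.00

|Parcel A∩Parcel B|: x∈[2,5], y∈[5,6] → 3·1 = 3.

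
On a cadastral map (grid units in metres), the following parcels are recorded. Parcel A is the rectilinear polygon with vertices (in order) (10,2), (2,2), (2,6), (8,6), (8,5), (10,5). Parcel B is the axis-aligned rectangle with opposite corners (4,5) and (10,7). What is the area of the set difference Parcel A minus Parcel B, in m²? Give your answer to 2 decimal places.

26.00

|Parcel A| = 30, |Parcel A∩Parcel B| = 4.
|Parcel A ∖ Parcel B| = |Parcel A| − |Parcel A∩Parcel B| = 30 − 4 = 26.00.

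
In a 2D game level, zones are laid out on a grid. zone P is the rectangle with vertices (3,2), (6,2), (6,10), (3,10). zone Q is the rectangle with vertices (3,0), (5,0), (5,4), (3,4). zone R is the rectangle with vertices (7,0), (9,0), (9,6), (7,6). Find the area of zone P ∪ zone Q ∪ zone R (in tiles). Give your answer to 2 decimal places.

40.00

By inclusion–exclusion:
Individual areas: |zone P| = 24, |zone Q| = 8, |zone R| = 12.
|zone P∩zone Q|: x∈[3,5], y∈[2,4] → 2·2 = 4.
|zone P∩zone R| = 0 (no overlap).
|zone Q∩zone R| = 0 (no overlap).
|zone P∩zone Q∩zone R| = 0.
|zone P ∪ zone Q ∪ zone R| = 44 − 4 + 0 = 40.00.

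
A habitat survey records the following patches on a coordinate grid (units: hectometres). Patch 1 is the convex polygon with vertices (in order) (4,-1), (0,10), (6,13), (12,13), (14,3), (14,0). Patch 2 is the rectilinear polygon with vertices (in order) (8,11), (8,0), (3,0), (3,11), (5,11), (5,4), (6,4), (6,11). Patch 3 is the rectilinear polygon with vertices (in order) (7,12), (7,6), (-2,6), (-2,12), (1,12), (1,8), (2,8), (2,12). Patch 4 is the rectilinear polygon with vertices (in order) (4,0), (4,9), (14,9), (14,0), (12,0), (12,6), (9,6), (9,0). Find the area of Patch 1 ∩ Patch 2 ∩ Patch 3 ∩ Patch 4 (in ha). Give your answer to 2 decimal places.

6.00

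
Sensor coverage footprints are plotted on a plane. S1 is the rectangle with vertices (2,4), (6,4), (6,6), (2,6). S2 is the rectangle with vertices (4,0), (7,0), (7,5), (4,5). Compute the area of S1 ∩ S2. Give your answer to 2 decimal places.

|S1∩S2|: x∈[4,6], y∈[4,5] → 2·1 = 2.

2.00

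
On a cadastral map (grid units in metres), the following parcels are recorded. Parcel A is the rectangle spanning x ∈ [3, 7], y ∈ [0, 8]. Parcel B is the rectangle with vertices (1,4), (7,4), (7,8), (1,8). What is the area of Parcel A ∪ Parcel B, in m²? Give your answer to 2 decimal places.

40.00

By inclusion–exclusion:
Individual areas: |Parcel A| = 32, |Parcel B| = 24.
|Parcel A∩Parcel B|: x∈[3,7], y∈[4,8] → 4·4 = 16.
|Parcel A ∪ Parcel B| = 56 − 16 = 40.00.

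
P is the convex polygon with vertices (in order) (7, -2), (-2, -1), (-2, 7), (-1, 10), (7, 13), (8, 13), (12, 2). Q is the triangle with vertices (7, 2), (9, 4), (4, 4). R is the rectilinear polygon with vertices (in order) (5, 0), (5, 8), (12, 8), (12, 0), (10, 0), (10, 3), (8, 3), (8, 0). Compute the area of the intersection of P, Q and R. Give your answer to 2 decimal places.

4.67

The intersection is the polygon with vertices (9,4), (8,3), (7,2), (5,3.333), (5,4).
By the shoelace formula its area is 4.67.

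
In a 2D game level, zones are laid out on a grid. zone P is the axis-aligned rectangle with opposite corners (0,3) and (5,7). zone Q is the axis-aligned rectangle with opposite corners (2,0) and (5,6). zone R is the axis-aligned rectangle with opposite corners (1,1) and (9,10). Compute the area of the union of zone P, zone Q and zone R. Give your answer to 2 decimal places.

79.00

By inclusion–exclusion:
Individual areas: |zone P| = 20, |zone Q| = 18, |zone R| = 72.
|zone P∩zone Q|: x∈[2,5], y∈[3,6] → 3·3 = 9.
|zone P∩zone R|: x∈[1,5], y∈[3,7] → 4·4 = 16.
|zone Q∩zone R|: x∈[2,5], y∈[1,6] → 3·5 = 15.
|zone P∩zone Q∩zone R| = 9.
|zone P ∪ zone Q ∪ zone R| = 110 − 40 + 9 = 79.00.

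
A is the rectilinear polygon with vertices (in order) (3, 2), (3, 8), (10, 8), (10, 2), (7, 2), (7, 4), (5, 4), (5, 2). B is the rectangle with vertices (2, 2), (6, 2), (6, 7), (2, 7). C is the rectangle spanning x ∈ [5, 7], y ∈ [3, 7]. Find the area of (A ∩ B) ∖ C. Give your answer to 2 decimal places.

10.00

|A ∩ B| = 13.
|(A ∩ B) ∩ C| = 3.
|(A ∩ B) ∖ C| = 13 − 3 = 10.00.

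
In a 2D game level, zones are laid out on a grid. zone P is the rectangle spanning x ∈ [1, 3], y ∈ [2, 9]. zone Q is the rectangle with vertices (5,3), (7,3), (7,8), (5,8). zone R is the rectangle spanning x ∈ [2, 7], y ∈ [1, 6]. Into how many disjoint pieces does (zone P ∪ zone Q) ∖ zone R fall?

2

(zone P ∪ zone Q) ∖ zone R splits into 2 disjoint pieces (area 10, area 4).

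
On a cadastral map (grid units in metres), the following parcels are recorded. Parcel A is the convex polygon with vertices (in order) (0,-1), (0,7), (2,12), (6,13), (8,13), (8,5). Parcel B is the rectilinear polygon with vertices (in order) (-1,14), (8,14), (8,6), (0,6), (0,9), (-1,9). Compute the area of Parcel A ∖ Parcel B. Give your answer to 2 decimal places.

32.00

|Parcel A| = 79, |Parcel A∩Parcel B| = 47.
|Parcel A ∖ Parcel B| = |Parcel A| − |Parcel A∩Parcel B| = 79 − 47 = 32.00.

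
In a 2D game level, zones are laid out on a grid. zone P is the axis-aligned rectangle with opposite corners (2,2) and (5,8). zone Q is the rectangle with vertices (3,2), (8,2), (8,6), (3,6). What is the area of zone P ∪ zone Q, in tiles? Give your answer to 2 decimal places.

By inclusion–exclusion:
Individual areas: |zone P| = 18, |zone Q| = 20.
|zone P∩zone Q|: x∈[3,5], y∈[2,6] → 2·4 = 8.
|zone P ∪ zone Q| = 38 − 8 = 30.00.

30.00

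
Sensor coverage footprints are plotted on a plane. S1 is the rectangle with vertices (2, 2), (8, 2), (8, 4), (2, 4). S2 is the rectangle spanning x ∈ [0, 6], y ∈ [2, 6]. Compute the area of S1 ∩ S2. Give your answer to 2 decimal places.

|S1∩S2|: x∈[2,6], y∈[2,4] → 4·2 = 8.

8.00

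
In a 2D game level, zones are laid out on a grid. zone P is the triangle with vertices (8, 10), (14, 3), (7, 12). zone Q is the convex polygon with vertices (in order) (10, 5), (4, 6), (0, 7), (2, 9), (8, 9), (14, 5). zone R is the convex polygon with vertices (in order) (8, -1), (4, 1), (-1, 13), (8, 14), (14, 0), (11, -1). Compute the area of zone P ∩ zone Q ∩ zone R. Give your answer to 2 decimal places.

The intersection is the polygon with vertices (10.769,7.154), (11.136,6.682), (11.429,6), (10,7.667).
By the shoelace formula its area is 0.33.

0.33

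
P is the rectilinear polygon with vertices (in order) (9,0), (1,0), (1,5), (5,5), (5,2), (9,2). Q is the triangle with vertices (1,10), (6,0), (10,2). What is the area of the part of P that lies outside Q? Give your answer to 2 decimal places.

21.00

|P| = 28, |P∩Q| = 7.
|P ∖ Q| = |P| − |P∩Q| = 28 − 7 = 21.00.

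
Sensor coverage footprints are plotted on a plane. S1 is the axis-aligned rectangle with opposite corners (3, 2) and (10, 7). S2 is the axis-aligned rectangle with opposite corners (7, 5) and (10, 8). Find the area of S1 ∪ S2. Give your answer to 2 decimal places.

By inclusion–exclusion:
Individual areas: |S1| = 35, |S2| = 9.
|S1∩S2|: x∈[7,10], y∈[5,7] → 3·2 = 6.
|S1 ∪ S2| = 44 − 6 = 38.00.

38.00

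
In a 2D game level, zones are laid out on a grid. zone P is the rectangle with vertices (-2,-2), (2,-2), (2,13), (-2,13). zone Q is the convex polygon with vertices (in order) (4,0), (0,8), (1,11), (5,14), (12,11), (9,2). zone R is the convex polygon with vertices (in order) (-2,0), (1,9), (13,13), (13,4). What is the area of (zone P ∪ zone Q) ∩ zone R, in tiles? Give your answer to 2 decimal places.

93.15

The region (zone P ∪ zone Q) ∩ zone R is the polygon with vertices (12,11), (9.341,3.024), (3.294,1.412), (2,4), (2,1.067), (-2,0), (1,9), (9.812,11.938).
By the shoelace formula its area is 93.15.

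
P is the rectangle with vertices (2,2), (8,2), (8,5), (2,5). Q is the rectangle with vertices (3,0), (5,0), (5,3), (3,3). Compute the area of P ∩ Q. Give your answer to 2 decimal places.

2.00

|P∩Q|: x∈[3,5], y∈[2,3] → 2·1 = 2.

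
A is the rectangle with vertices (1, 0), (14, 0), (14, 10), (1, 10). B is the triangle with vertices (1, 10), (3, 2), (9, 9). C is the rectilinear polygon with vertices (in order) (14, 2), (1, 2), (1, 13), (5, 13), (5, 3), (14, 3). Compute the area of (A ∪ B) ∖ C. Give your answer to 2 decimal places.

89.00

|A ∪ B| = 130.
|(A ∪ B) ∩ C| = 41.
|(A ∪ B) ∖ C| = 130 − 41 = 89.00.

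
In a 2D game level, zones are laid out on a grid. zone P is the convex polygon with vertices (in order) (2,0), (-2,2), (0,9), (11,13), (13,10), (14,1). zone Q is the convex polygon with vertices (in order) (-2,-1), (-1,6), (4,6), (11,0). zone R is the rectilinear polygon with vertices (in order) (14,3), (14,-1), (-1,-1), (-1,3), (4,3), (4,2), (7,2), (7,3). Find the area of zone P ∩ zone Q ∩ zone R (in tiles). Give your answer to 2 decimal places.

22.42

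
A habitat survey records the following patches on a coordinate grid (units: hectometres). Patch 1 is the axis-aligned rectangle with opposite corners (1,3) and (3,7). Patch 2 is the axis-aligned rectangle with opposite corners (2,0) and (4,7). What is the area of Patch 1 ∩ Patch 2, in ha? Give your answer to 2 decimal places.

4.00

|Patch 1∩Patch 2|: x∈[2,3], y∈[3,7] → 1·4 = 4.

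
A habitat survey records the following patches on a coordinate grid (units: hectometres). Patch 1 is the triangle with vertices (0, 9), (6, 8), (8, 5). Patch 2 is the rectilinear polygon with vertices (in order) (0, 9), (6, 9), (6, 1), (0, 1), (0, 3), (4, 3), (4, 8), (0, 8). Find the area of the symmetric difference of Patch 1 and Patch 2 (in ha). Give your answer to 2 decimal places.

|Patch 1| = 8, |Patch 2| = 28, |Patch 1∩Patch 2| = 5.
|Patch 1 △ Patch 2| = |Patch 1| + |Patch 2| − 2·|Patch 1∩Patch 2| = 8 + 28 − 10 = 26.00.

26.00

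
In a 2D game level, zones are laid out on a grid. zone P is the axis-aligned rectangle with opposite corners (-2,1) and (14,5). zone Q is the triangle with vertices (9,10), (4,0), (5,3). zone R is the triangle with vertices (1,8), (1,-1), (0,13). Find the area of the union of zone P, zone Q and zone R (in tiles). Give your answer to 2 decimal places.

By inclusion–exclusion:
Individual areas: |zone P| = 64, |zone Q| = 2.5, |zone R| = 4.5.
|zone P∩zone Q| = 1.5238.
|zone P∩zone R| = 1.1429.
|zone Q∩zone R| = 0.
|zone P∩zone Q∩zone R| = 0.
|zone P ∪ zone Q ∪ zone R| = 71 − 2.6667 + 0 = 68.33.

68.33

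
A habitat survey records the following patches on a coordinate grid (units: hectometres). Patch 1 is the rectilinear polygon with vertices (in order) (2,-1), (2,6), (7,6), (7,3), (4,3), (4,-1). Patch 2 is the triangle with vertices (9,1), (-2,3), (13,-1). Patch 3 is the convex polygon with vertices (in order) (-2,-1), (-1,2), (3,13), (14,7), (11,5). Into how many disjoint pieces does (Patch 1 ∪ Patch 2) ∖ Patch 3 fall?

(Patch 1 ∪ Patch 2) ∖ Patch 3 splits into 3 disjoint pieces (area 0.0675, area 0.0256, area 10.0729).

3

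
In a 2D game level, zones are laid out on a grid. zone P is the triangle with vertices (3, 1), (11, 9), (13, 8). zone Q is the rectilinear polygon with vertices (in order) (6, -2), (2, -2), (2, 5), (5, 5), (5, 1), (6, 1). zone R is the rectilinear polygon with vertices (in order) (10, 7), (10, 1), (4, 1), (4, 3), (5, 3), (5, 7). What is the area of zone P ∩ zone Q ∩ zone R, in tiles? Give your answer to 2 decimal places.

0.45

The intersection is the polygon with vertices (5,2.4), (4,1.7), (4,2), (5,3).
By the shoelace formula its area is 0.45.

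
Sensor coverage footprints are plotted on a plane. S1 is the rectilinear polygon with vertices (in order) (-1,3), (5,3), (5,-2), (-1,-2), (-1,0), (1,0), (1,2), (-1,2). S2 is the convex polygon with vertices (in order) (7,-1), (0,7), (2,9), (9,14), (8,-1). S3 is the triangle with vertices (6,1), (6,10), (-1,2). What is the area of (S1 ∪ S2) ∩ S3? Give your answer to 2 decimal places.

|S1 ∪ S2| = 94.7143.
|(S1 ∪ S2) ∩ S3| = 27.45.

27.45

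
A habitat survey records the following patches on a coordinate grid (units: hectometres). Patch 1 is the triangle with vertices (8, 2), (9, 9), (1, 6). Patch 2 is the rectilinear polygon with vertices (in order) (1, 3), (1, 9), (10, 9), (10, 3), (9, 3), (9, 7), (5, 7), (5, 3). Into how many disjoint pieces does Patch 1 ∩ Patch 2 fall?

1

Patch 1 ∩ Patch 2 is a single connected region.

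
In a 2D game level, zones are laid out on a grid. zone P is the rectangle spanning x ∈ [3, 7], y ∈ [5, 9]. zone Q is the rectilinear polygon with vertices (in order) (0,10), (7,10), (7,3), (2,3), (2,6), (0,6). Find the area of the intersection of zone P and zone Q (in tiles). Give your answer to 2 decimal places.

The intersection is the polygon with vertices (7,5), (3,5), (3,9), (7,9).
By the shoelace formula its area is 16.00.

16.00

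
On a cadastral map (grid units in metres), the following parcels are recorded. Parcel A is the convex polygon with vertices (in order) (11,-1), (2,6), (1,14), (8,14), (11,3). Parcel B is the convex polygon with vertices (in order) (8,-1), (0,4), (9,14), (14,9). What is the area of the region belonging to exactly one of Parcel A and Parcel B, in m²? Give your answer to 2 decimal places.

|Parcel A| = 91, |Parcel B| = 102.5, |Parcel A∩Parcel B| = 55.187.
|Parcel A △ Parcel B| = |Parcel A| + |Parcel B| − 2·|Parcel A∩Parcel B| = 91 + 102.5 − 110.3739 = 83.13.

83.13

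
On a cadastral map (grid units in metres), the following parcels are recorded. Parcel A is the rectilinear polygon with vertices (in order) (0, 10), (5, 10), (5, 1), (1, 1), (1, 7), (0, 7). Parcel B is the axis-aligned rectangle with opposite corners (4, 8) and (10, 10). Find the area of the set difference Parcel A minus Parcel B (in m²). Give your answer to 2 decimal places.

|Parcel A| = 39, |Parcel A∩Parcel B| = 2.
|Parcel A ∖ Parcel B| = |Parcel A| − |Parcel A∩Parcel B| = 39 − 2 = 37.00.

37.00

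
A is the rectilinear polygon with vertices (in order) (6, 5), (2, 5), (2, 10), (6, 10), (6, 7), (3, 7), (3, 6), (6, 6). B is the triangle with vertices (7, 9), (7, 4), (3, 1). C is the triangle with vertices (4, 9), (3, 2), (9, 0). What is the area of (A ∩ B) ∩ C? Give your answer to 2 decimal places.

0.65

The region (A ∩ B) ∩ C is the polygon with vertices (5.5,6), (5.667,6), (6,5.4), (6,5), (5,5).
By the shoelace formula its area is 0.65.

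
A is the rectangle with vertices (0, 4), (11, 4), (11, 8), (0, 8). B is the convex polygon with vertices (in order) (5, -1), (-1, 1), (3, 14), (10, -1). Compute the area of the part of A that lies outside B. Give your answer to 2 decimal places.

19.23

|A| = 44, |A∩B| = 24.7699.
|A ∖ B| = |A| − |A∩B| = 44 − 24.7699 = 19.23.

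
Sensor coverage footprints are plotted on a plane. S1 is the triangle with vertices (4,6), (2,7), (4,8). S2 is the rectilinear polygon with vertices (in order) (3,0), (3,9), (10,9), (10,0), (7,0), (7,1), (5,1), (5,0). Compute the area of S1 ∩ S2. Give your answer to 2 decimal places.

1.50

The intersection is the polygon with vertices (3,6.5), (3,7.5), (4,8), (4,6).
By the shoelace formula its area is 1.50.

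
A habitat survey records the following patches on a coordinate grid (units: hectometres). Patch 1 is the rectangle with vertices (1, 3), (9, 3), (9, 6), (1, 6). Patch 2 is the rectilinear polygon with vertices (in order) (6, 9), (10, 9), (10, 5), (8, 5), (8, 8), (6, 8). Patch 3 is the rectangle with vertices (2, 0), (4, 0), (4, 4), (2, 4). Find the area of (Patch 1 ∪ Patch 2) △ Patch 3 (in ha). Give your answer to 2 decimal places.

|Patch 1 ∪ Patch 2| = 33.
|(Patch 1 ∪ Patch 2) ∩ Patch 3| = 2.
|(Patch 1 ∪ Patch 2) △ Patch 3| = 33 + 8 − 4 = 37.00.

37.00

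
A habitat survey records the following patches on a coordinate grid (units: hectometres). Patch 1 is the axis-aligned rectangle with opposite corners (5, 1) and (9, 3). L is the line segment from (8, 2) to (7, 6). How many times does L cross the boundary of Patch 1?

The segment meets the boundary at (7.75,3).

1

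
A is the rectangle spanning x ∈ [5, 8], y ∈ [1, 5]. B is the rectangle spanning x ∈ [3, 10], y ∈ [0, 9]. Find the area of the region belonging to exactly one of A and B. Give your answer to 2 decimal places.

|A∩B|: x∈[5,8], y∈[1,5] → 3·4 = 12.
|A △ B| = |A| + |B| − 2·|A∩B| = 12 + 63 − 24 = 51.00.

51.00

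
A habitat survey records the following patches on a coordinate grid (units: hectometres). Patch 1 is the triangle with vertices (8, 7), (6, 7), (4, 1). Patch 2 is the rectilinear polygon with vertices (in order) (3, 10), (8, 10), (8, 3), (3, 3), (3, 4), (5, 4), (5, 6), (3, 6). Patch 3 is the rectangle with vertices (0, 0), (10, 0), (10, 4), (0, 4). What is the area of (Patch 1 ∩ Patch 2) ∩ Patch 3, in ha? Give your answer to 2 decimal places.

0.83

The region (Patch 1 ∩ Patch 2) ∩ Patch 3 is the polygon with vertices (5.333,3), (4.667,3), (5,4), (6,4).
By the shoelace formula its area is 0.83.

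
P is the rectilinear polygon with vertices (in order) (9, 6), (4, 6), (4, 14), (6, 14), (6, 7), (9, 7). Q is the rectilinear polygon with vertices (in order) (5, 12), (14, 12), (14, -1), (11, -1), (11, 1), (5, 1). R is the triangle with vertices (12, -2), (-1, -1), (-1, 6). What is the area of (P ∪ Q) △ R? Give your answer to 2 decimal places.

|P ∪ Q| = 115.
|(P ∪ Q) ∩ R| = 1.3894.
|(P ∪ Q) △ R| = 115 + 45.5 − 2.7788 = 157.72.

157.72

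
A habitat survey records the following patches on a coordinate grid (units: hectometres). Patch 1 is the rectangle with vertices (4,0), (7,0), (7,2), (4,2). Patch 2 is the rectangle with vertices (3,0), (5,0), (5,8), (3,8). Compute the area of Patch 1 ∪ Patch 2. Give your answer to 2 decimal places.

20.00

By inclusion–exclusion:
Individual areas: |Patch 1| = 6, |Patch 2| = 16.
|Patch 1∩Patch 2|: x∈[4,5], y∈[0,2] → 1·2 = 2.
|Patch 1 ∪ Patch 2| = 22 − 2 = 20.00.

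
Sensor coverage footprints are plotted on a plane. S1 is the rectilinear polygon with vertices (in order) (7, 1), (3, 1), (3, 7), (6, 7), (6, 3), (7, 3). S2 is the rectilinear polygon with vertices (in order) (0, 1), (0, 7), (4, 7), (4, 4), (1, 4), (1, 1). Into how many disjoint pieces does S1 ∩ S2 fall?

S1 ∩ S2 is a single connected region.

1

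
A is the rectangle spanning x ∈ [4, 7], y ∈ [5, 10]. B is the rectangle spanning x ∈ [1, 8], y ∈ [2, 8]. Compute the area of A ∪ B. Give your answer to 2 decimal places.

48.00

By inclusion–exclusion:
Individual areas: |A| = 15, |B| = 42.
|A∩B|: x∈[4,7], y∈[5,8] → 3·3 = 9.
|A ∪ B| = 57 − 9 = 48.00.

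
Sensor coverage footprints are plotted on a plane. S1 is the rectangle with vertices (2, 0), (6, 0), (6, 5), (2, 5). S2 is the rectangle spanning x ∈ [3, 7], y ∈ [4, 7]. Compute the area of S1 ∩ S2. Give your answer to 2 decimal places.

3.00

|S1∩S2|: x∈[3,6], y∈[4,5] → 3·1 = 3.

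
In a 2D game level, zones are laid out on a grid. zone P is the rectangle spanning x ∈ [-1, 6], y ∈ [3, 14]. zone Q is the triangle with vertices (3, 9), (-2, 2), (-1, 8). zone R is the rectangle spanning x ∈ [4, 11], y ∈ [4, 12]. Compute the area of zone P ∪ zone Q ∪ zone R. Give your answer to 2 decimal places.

By inclusion–exclusion:
Individual areas: |zone P| = 77, |zone Q| = 11.5, |zone R| = 56.
|zone P∩zone Q| = 9.2.
|zone P∩zone R|: x∈[4,6], y∈[4,12] → 2·8 = 16.
|zone Q∩zone R| = 0.
|zone P∩zone Q∩zone R| = 0.
|zone P ∪ zone Q ∪ zone R| = 144.5 − 25.2 + 0 = 119.30.

119.30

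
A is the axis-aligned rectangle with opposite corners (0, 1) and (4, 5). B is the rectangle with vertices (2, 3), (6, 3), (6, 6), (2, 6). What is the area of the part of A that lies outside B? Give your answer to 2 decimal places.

12.00

|A∩B|: x∈[2,4], y∈[3,5] → 2·2 = 4.
|A| = 16.
|A ∖ B| = |A| − |A∩B| = 16 − 4 = 12.00.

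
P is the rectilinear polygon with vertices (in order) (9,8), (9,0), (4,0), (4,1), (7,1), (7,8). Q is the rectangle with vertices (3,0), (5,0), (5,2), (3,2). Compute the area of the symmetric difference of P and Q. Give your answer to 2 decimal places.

21.00

|P| = 19, |Q| = 4, |P∩Q| = 1.
|P △ Q| = |P| + |Q| − 2·|P∩Q| = 19 + 4 − 2 = 21.00.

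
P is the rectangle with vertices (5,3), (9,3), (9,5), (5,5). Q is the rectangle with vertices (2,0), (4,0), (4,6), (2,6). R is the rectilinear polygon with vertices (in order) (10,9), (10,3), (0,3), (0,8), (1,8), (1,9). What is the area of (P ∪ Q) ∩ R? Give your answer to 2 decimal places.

|P ∪ Q| = 20.
|(P ∪ Q) ∩ R| = 14.00.

14.00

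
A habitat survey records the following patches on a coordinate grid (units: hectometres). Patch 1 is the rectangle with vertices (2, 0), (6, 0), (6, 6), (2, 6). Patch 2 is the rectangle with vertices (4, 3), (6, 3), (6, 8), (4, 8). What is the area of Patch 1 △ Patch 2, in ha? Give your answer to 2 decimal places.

22.00

|Patch 1∩Patch 2|: x∈[4,6], y∈[3,6] → 2·3 = 6.
|Patch 1 △ Patch 2| = |Patch 1| + |Patch 2| − 2·|Patch 1∩Patch 2| = 24 + 10 − 12 = 22.00.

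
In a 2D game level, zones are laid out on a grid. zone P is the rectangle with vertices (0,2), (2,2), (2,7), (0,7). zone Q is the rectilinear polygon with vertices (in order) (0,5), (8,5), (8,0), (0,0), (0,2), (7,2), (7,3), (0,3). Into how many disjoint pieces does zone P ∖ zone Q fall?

zone P ∖ zone Q splits into 2 disjoint pieces (area 2, area 4).

2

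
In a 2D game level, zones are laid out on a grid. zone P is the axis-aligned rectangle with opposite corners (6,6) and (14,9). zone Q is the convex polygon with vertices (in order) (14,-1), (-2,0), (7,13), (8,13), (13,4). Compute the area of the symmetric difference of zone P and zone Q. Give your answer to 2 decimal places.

|zone P| = 24, |zone Q| = 123.5, |zone P∩zone Q| = 15.1667.
|zone P △ zone Q| = |zone P| + |zone Q| − 2·|zone P∩zone Q| = 24 + 123.5 − 30.3333 = 117.17.

117.17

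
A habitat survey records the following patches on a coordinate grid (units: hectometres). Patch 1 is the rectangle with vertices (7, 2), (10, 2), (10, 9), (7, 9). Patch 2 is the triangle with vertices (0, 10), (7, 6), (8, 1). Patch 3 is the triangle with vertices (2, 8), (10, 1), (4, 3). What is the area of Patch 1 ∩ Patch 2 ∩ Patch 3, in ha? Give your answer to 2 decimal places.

The intersection is the polygon with vertices (7.8,2), (7.111,2), (7,2.125), (7,3.625), (7.576,3.121).
By the shoelace formula its area is 0.91.

0.91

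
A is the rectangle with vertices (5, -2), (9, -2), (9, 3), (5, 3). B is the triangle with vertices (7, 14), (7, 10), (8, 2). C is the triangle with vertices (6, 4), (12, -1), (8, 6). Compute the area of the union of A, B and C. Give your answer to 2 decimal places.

31.38

By inclusion–exclusion:
Individual areas: |A| = 20, |B| = 2, |C| = 11.
|A∩B| = 0.0208.
|A∩C| = 1.35.
|B∩C| = 0.2707.
|A∩B∩C| = 0.0181.
|A ∪ B ∪ C| = 33 − 1.6416 + 0.0181 = 31.38.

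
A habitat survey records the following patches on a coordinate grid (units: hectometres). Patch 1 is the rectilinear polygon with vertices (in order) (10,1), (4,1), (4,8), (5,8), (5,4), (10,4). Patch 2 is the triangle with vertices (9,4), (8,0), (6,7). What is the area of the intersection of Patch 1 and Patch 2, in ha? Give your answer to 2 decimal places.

The intersection is the polygon with vertices (7.714,1), (6.857,4), (9,4), (8.25,1).
By the shoelace formula its area is 4.02.

4.02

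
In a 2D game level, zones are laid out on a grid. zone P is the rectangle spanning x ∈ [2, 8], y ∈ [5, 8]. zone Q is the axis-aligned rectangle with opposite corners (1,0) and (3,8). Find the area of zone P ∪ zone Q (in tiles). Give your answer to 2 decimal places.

31.00

By inclusion–exclusion:
Individual areas: |zone P| = 18, |zone Q| = 16.
|zone P∩zone Q|: x∈[2,3], y∈[5,8] → 1·3 = 3.
|zone P ∪ zone Q| = 34 − 3 = 31.00.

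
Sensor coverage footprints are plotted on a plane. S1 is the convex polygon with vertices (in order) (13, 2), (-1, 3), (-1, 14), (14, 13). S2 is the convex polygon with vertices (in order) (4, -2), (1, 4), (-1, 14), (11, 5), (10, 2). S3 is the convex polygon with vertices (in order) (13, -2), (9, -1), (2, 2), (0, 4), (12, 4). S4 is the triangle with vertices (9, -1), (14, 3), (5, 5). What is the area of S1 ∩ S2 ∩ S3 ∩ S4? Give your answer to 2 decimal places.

6.82

The intersection is the polygon with vertices (9.5,4), (10.586,3.759), (10.07,2.209), (6.7,2.45), (5.667,4).
By the shoelace formula its area is 6.82.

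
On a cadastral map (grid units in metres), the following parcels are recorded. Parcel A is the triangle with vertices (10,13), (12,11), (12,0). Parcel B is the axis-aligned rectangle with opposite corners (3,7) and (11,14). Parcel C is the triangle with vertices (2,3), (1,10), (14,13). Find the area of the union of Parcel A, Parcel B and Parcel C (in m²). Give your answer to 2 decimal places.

82.93

By inclusion–exclusion:
Individual areas: |Parcel A| = 11, |Parcel B| = 56, |Parcel C| = 47.
|Parcel A∩Parcel B| = 2.7308.
|Parcel A∩Parcel C| = 1.9899.
|Parcel B∩Parcel C| = 27.7269.
|Parcel A∩Parcel B∩Parcel C| = 1.3762.
|Parcel A ∪ Parcel B ∪ Parcel C| = 114 − 32.4476 + 1.3762 = 82.93.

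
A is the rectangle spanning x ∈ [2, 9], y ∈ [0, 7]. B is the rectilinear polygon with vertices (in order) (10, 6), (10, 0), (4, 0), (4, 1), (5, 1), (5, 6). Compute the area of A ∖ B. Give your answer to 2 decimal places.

24.00

|A| = 49, |A∩B| = 25.
|A ∖ B| = |A| − |A∩B| = 49 − 25 = 24.00.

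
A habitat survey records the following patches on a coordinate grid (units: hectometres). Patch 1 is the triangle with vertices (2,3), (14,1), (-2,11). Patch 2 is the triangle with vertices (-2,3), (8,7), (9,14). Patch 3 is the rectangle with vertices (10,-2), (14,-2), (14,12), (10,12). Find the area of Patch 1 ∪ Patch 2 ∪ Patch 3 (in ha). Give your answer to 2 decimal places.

By inclusion–exclusion:
Individual areas: |Patch 1| = 44, |Patch 2| = 33, |Patch 3| = 56.
|Patch 1∩Patch 2| = 8.8605.
|Patch 1∩Patch 3| = 3.6667.
|Patch 2∩Patch 3| = 0.
|Patch 1∩Patch 2∩Patch 3| = 0.
|Patch 1 ∪ Patch 2 ∪ Patch 3| = 133 − 12.5272 + 0 = 120.47.

120.47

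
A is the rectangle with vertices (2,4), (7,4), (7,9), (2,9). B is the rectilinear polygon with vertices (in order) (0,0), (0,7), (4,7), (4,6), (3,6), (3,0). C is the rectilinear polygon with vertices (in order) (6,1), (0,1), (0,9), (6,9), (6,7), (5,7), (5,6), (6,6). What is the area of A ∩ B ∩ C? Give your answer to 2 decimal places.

4.00

The intersection is the polygon with vertices (2,7), (4,7), (4,6), (3,6), (3,4), (2,4).
By the shoelace formula its area is 4.00.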